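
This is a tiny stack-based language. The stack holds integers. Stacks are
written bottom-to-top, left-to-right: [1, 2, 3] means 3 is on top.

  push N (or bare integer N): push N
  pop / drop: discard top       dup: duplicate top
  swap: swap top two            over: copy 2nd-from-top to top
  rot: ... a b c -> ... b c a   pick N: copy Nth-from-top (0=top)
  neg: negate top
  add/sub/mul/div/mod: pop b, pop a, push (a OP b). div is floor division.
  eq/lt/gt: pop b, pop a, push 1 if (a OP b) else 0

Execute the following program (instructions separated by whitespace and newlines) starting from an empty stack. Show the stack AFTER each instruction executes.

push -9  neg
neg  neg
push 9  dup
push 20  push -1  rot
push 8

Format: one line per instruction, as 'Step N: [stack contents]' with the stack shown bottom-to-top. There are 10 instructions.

Step 1: [-9]
Step 2: [9]
Step 3: [-9]
Step 4: [9]
Step 5: [9, 9]
Step 6: [9, 9, 9]
Step 7: [9, 9, 9, 20]
Step 8: [9, 9, 9, 20, -1]
Step 9: [9, 9, 20, -1, 9]
Step 10: [9, 9, 20, -1, 9, 8]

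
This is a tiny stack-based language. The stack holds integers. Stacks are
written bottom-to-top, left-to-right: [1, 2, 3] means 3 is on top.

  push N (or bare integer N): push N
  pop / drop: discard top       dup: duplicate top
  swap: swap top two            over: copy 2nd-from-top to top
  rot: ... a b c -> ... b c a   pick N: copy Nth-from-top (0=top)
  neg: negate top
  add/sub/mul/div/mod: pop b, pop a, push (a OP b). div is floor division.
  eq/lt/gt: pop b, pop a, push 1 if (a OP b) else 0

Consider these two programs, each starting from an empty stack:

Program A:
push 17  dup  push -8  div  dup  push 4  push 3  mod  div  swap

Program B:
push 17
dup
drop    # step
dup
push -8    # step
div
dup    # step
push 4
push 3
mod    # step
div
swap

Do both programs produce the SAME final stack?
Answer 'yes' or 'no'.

Answer: yes

Derivation:
Program A trace:
  After 'push 17': [17]
  After 'dup': [17, 17]
  After 'push -8': [17, 17, -8]
  After 'div': [17, -3]
  After 'dup': [17, -3, -3]
  After 'push 4': [17, -3, -3, 4]
  After 'push 3': [17, -3, -3, 4, 3]
  After 'mod': [17, -3, -3, 1]
  After 'div': [17, -3, -3]
  After 'swap': [17, -3, -3]
Program A final stack: [17, -3, -3]

Program B trace:
  After 'push 17': [17]
  After 'dup': [17, 17]
  After 'drop': [17]
  After 'dup': [17, 17]
  After 'push -8': [17, 17, -8]
  After 'div': [17, -3]
  After 'dup': [17, -3, -3]
  After 'push 4': [17, -3, -3, 4]
  After 'push 3': [17, -3, -3, 4, 3]
  After 'mod': [17, -3, -3, 1]
  After 'div': [17, -3, -3]
  After 'swap': [17, -3, -3]
Program B final stack: [17, -3, -3]
Same: yes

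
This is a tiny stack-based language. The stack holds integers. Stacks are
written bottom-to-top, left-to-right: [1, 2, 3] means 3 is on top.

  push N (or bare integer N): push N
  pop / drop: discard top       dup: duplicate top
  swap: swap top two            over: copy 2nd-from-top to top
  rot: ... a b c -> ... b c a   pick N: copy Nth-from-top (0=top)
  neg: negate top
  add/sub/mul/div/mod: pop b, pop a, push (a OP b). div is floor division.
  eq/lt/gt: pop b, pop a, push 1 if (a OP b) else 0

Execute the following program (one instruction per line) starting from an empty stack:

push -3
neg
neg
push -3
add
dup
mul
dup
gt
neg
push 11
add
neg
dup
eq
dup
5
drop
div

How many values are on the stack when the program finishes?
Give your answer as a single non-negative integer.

After 'push -3': stack = [-3] (depth 1)
After 'neg': stack = [3] (depth 1)
After 'neg': stack = [-3] (depth 1)
After 'push -3': stack = [-3, -3] (depth 2)
After 'add': stack = [-6] (depth 1)
After 'dup': stack = [-6, -6] (depth 2)
After 'mul': stack = [36] (depth 1)
After 'dup': stack = [36, 36] (depth 2)
After 'gt': stack = [0] (depth 1)
After 'neg': stack = [0] (depth 1)
After 'push 11': stack = [0, 11] (depth 2)
After 'add': stack = [11] (depth 1)
After 'neg': stack = [-11] (depth 1)
After 'dup': stack = [-11, -11] (depth 2)
After 'eq': stack = [1] (depth 1)
After 'dup': stack = [1, 1] (depth 2)
After 'push 5': stack = [1, 1, 5] (depth 3)
After 'drop': stack = [1, 1] (depth 2)
After 'div': stack = [1] (depth 1)

Answer: 1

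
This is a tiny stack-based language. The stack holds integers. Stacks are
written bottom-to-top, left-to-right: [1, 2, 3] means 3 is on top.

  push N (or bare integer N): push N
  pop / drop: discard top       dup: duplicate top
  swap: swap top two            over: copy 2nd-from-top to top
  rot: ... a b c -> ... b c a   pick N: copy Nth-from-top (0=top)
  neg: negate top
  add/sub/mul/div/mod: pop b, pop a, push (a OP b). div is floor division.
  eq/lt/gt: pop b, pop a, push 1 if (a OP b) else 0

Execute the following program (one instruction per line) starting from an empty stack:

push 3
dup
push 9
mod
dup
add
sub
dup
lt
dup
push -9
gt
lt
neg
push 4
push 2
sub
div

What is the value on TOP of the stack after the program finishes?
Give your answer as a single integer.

Answer: -1

Derivation:
After 'push 3': [3]
After 'dup': [3, 3]
After 'push 9': [3, 3, 9]
After 'mod': [3, 3]
After 'dup': [3, 3, 3]
After 'add': [3, 6]
After 'sub': [-3]
After 'dup': [-3, -3]
After 'lt': [0]
After 'dup': [0, 0]
After 'push -9': [0, 0, -9]
After 'gt': [0, 1]
After 'lt': [1]
After 'neg': [-1]
After 'push 4': [-1, 4]
After 'push 2': [-1, 4, 2]
After 'sub': [-1, 2]
After 'div': [-1]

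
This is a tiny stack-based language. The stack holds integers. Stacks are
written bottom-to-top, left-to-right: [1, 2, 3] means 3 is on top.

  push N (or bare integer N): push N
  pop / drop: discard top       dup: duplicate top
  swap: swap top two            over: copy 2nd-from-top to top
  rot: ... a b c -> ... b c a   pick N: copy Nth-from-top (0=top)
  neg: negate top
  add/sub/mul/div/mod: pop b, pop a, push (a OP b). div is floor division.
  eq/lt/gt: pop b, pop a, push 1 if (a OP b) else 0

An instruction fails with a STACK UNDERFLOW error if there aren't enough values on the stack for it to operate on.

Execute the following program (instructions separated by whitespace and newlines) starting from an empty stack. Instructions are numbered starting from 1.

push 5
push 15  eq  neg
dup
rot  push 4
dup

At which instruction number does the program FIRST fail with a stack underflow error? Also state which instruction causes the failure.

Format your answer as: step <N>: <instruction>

Step 1 ('push 5'): stack = [5], depth = 1
Step 2 ('push 15'): stack = [5, 15], depth = 2
Step 3 ('eq'): stack = [0], depth = 1
Step 4 ('neg'): stack = [0], depth = 1
Step 5 ('dup'): stack = [0, 0], depth = 2
Step 6 ('rot'): needs 3 value(s) but depth is 2 — STACK UNDERFLOW

Answer: step 6: rot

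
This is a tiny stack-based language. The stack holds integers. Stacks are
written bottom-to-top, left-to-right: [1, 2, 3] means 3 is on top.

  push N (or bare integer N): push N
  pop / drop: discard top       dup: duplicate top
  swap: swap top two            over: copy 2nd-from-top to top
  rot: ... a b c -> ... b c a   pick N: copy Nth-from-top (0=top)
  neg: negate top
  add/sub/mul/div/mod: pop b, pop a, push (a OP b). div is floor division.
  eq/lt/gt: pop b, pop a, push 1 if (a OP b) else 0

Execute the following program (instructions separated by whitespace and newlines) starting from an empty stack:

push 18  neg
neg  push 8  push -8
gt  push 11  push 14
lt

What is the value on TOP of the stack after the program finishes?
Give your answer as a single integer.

After 'push 18': [18]
After 'neg': [-18]
After 'neg': [18]
After 'push 8': [18, 8]
After 'push -8': [18, 8, -8]
After 'gt': [18, 1]
After 'push 11': [18, 1, 11]
After 'push 14': [18, 1, 11, 14]
After 'lt': [18, 1, 1]

Answer: 1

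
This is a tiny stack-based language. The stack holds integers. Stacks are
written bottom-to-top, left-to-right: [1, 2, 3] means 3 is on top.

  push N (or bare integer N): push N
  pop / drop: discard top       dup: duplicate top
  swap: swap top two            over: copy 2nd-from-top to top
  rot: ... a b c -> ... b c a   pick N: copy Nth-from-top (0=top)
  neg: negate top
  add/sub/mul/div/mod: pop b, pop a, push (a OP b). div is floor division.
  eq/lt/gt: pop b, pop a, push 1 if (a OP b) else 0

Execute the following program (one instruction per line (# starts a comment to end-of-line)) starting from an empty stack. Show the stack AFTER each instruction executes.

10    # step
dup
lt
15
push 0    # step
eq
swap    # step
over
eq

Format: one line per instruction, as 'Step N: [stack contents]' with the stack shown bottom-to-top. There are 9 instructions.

Step 1: [10]
Step 2: [10, 10]
Step 3: [0]
Step 4: [0, 15]
Step 5: [0, 15, 0]
Step 6: [0, 0]
Step 7: [0, 0]
Step 8: [0, 0, 0]
Step 9: [0, 1]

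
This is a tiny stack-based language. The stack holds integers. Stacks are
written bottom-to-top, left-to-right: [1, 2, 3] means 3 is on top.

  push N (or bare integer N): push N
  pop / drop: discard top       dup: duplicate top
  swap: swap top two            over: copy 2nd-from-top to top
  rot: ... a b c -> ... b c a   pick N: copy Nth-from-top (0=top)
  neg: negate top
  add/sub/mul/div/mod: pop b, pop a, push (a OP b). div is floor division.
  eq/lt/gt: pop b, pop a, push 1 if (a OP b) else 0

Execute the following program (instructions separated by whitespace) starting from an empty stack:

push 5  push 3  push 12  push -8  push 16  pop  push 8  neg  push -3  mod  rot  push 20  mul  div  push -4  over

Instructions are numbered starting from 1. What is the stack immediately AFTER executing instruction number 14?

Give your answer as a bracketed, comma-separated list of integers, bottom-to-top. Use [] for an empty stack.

Answer: [5, 3, -8, -1]

Derivation:
Step 1 ('push 5'): [5]
Step 2 ('push 3'): [5, 3]
Step 3 ('push 12'): [5, 3, 12]
Step 4 ('push -8'): [5, 3, 12, -8]
Step 5 ('push 16'): [5, 3, 12, -8, 16]
Step 6 ('pop'): [5, 3, 12, -8]
Step 7 ('push 8'): [5, 3, 12, -8, 8]
Step 8 ('neg'): [5, 3, 12, -8, -8]
Step 9 ('push -3'): [5, 3, 12, -8, -8, -3]
Step 10 ('mod'): [5, 3, 12, -8, -2]
Step 11 ('rot'): [5, 3, -8, -2, 12]
Step 12 ('push 20'): [5, 3, -8, -2, 12, 20]
Step 13 ('mul'): [5, 3, -8, -2, 240]
Step 14 ('div'): [5, 3, -8, -1]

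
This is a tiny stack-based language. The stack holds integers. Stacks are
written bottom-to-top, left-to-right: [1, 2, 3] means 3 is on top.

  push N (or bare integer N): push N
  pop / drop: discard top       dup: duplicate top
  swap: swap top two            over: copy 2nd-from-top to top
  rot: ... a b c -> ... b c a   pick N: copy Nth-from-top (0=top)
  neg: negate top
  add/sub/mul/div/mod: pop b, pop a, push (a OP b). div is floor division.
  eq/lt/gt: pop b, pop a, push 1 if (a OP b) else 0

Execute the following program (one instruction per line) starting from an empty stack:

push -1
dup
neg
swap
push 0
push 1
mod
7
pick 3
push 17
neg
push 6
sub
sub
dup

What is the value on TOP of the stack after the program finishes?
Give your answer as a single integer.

After 'push -1': [-1]
After 'dup': [-1, -1]
After 'neg': [-1, 1]
After 'swap': [1, -1]
After 'push 0': [1, -1, 0]
After 'push 1': [1, -1, 0, 1]
After 'mod': [1, -1, 0]
After 'push 7': [1, -1, 0, 7]
After 'pick 3': [1, -1, 0, 7, 1]
After 'push 17': [1, -1, 0, 7, 1, 17]
After 'neg': [1, -1, 0, 7, 1, -17]
After 'push 6': [1, -1, 0, 7, 1, -17, 6]
After 'sub': [1, -1, 0, 7, 1, -23]
After 'sub': [1, -1, 0, 7, 24]
After 'dup': [1, -1, 0, 7, 24, 24]

Answer: 24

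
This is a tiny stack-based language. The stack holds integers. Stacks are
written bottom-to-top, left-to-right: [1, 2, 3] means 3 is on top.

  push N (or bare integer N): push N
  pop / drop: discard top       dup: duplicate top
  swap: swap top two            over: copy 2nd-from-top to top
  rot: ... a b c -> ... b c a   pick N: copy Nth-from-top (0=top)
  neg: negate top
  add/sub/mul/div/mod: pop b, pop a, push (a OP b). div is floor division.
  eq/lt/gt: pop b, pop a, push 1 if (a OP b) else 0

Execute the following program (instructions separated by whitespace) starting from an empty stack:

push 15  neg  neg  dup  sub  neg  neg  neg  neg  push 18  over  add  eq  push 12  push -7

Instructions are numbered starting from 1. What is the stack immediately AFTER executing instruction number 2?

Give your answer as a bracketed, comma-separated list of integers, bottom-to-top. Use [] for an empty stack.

Answer: [-15]

Derivation:
Step 1 ('push 15'): [15]
Step 2 ('neg'): [-15]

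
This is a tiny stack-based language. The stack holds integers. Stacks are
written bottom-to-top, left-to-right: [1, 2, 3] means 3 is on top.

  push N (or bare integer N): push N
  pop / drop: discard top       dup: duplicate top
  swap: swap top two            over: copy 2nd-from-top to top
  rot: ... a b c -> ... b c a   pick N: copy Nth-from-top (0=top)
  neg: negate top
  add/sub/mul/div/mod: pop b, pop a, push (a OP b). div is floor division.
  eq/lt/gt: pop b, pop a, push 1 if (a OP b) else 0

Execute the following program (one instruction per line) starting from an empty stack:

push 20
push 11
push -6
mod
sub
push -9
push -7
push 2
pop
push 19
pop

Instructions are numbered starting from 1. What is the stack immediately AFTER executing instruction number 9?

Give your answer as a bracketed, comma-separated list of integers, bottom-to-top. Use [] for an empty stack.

Step 1 ('push 20'): [20]
Step 2 ('push 11'): [20, 11]
Step 3 ('push -6'): [20, 11, -6]
Step 4 ('mod'): [20, -1]
Step 5 ('sub'): [21]
Step 6 ('push -9'): [21, -9]
Step 7 ('push -7'): [21, -9, -7]
Step 8 ('push 2'): [21, -9, -7, 2]
Step 9 ('pop'): [21, -9, -7]

Answer: [21, -9, -7]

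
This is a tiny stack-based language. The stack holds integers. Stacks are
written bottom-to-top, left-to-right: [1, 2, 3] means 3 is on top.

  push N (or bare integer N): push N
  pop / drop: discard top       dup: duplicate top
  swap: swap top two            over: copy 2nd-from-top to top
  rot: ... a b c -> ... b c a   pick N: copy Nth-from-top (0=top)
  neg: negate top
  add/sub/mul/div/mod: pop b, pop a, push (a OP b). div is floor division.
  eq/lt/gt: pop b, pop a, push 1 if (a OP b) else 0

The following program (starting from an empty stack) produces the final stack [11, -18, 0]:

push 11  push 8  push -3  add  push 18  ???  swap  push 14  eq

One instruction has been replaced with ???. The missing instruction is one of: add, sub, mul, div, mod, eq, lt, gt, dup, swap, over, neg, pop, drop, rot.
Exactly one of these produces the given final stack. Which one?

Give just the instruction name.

Stack before ???: [11, 5, 18]
Stack after ???:  [11, 5, -18]
The instruction that transforms [11, 5, 18] -> [11, 5, -18] is: neg

Answer: neg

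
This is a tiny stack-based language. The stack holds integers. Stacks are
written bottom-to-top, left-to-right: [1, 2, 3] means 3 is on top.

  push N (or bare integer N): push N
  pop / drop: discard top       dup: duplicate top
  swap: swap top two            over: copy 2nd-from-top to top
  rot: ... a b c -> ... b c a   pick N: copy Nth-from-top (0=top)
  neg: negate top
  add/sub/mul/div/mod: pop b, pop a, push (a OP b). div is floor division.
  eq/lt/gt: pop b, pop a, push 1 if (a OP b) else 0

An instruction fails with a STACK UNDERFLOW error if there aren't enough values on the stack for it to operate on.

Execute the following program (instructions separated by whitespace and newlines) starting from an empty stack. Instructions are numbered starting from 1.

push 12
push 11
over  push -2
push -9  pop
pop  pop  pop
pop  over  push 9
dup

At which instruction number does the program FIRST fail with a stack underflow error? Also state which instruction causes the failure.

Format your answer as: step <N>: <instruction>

Answer: step 11: over

Derivation:
Step 1 ('push 12'): stack = [12], depth = 1
Step 2 ('push 11'): stack = [12, 11], depth = 2
Step 3 ('over'): stack = [12, 11, 12], depth = 3
Step 4 ('push -2'): stack = [12, 11, 12, -2], depth = 4
Step 5 ('push -9'): stack = [12, 11, 12, -2, -9], depth = 5
Step 6 ('pop'): stack = [12, 11, 12, -2], depth = 4
Step 7 ('pop'): stack = [12, 11, 12], depth = 3
Step 8 ('pop'): stack = [12, 11], depth = 2
Step 9 ('pop'): stack = [12], depth = 1
Step 10 ('pop'): stack = [], depth = 0
Step 11 ('over'): needs 2 value(s) but depth is 0 — STACK UNDERFLOW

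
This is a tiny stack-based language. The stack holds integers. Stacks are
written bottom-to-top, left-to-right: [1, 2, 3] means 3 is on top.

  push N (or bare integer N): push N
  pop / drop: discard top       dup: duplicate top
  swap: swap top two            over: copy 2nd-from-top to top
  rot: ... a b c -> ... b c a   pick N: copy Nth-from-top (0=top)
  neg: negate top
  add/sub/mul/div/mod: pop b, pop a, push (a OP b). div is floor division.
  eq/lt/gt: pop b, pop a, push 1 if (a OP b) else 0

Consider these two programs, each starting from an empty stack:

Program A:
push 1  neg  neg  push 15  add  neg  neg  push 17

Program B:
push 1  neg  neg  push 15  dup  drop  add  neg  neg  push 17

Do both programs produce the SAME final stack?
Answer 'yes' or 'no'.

Answer: yes

Derivation:
Program A trace:
  After 'push 1': [1]
  After 'neg': [-1]
  After 'neg': [1]
  After 'push 15': [1, 15]
  After 'add': [16]
  After 'neg': [-16]
  After 'neg': [16]
  After 'push 17': [16, 17]
Program A final stack: [16, 17]

Program B trace:
  After 'push 1': [1]
  After 'neg': [-1]
  After 'neg': [1]
  After 'push 15': [1, 15]
  After 'dup': [1, 15, 15]
  After 'drop': [1, 15]
  After 'add': [16]
  After 'neg': [-16]
  After 'neg': [16]
  After 'push 17': [16, 17]
Program B final stack: [16, 17]
Same: yes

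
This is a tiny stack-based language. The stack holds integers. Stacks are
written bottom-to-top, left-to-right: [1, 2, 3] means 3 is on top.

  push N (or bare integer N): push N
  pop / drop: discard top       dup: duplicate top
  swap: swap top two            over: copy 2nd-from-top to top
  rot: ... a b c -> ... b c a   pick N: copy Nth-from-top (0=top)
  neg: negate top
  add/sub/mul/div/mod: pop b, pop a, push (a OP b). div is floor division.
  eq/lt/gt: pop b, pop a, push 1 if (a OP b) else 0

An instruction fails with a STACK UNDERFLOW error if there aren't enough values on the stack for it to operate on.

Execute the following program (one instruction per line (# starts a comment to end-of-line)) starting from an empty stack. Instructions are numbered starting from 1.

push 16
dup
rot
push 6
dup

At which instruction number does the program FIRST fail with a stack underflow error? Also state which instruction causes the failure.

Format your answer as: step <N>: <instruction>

Step 1 ('push 16'): stack = [16], depth = 1
Step 2 ('dup'): stack = [16, 16], depth = 2
Step 3 ('rot'): needs 3 value(s) but depth is 2 — STACK UNDERFLOW

Answer: step 3: rot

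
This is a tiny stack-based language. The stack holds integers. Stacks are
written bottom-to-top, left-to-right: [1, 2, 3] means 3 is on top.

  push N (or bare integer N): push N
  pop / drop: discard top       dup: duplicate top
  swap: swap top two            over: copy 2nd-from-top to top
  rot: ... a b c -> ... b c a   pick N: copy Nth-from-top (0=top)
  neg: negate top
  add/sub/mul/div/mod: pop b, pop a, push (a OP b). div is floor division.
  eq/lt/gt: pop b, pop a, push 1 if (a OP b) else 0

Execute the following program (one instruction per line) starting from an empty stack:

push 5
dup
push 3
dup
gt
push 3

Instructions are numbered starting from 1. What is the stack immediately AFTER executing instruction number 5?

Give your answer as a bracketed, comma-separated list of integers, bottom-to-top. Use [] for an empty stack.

Step 1 ('push 5'): [5]
Step 2 ('dup'): [5, 5]
Step 3 ('push 3'): [5, 5, 3]
Step 4 ('dup'): [5, 5, 3, 3]
Step 5 ('gt'): [5, 5, 0]

Answer: [5, 5, 0]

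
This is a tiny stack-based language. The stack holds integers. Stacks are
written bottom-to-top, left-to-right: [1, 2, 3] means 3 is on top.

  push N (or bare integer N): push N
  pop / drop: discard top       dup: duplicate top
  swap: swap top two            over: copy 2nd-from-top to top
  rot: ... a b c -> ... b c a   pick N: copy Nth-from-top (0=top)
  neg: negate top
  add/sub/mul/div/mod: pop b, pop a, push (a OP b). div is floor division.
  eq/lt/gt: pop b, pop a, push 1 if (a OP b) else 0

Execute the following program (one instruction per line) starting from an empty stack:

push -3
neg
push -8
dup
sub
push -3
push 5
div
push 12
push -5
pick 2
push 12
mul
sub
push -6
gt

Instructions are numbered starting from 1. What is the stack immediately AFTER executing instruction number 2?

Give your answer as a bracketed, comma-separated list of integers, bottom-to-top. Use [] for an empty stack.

Step 1 ('push -3'): [-3]
Step 2 ('neg'): [3]

Answer: [3]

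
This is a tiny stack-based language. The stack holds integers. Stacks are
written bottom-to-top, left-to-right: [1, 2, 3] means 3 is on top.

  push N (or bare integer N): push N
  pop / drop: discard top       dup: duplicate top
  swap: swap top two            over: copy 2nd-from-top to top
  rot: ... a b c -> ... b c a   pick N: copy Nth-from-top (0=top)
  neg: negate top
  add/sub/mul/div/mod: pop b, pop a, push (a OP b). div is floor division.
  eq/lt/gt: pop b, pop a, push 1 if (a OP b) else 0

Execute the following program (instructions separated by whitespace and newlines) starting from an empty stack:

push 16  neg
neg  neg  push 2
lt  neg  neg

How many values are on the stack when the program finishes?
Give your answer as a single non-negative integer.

Answer: 1

Derivation:
After 'push 16': stack = [16] (depth 1)
After 'neg': stack = [-16] (depth 1)
After 'neg': stack = [16] (depth 1)
After 'neg': stack = [-16] (depth 1)
After 'push 2': stack = [-16, 2] (depth 2)
After 'lt': stack = [1] (depth 1)
After 'neg': stack = [-1] (depth 1)
After 'neg': stack = [1] (depth 1)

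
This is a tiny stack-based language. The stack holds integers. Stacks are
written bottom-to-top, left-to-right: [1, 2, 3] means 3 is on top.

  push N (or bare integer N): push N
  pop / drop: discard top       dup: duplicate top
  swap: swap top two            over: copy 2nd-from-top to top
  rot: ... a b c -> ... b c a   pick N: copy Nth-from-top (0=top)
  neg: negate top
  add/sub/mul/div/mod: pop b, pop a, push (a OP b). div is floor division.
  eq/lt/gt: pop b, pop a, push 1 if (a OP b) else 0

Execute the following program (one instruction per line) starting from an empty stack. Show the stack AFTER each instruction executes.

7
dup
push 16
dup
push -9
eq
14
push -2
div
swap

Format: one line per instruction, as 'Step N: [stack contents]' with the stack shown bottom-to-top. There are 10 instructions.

Step 1: [7]
Step 2: [7, 7]
Step 3: [7, 7, 16]
Step 4: [7, 7, 16, 16]
Step 5: [7, 7, 16, 16, -9]
Step 6: [7, 7, 16, 0]
Step 7: [7, 7, 16, 0, 14]
Step 8: [7, 7, 16, 0, 14, -2]
Step 9: [7, 7, 16, 0, -7]
Step 10: [7, 7, 16, -7, 0]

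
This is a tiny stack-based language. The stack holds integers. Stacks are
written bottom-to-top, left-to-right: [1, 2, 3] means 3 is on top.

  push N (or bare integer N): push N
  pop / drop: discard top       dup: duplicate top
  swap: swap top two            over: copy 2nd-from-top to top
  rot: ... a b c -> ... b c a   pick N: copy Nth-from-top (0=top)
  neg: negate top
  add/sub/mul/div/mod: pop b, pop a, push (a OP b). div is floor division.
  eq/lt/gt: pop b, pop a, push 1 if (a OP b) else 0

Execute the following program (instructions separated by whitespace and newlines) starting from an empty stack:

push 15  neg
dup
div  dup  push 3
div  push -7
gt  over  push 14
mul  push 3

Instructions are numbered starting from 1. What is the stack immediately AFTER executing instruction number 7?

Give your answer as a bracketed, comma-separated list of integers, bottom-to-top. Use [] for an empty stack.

Step 1 ('push 15'): [15]
Step 2 ('neg'): [-15]
Step 3 ('dup'): [-15, -15]
Step 4 ('div'): [1]
Step 5 ('dup'): [1, 1]
Step 6 ('push 3'): [1, 1, 3]
Step 7 ('div'): [1, 0]

Answer: [1, 0]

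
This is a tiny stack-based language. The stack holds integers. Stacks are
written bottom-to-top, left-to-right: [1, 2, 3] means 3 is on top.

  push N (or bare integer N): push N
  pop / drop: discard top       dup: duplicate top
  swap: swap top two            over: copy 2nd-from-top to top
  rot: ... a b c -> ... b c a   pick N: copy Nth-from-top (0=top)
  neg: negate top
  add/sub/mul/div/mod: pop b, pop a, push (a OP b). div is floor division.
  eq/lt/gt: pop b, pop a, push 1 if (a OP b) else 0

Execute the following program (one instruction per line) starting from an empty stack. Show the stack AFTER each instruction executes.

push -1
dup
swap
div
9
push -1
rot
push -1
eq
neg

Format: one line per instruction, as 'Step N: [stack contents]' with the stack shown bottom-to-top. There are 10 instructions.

Step 1: [-1]
Step 2: [-1, -1]
Step 3: [-1, -1]
Step 4: [1]
Step 5: [1, 9]
Step 6: [1, 9, -1]
Step 7: [9, -1, 1]
Step 8: [9, -1, 1, -1]
Step 9: [9, -1, 0]
Step 10: [9, -1, 0]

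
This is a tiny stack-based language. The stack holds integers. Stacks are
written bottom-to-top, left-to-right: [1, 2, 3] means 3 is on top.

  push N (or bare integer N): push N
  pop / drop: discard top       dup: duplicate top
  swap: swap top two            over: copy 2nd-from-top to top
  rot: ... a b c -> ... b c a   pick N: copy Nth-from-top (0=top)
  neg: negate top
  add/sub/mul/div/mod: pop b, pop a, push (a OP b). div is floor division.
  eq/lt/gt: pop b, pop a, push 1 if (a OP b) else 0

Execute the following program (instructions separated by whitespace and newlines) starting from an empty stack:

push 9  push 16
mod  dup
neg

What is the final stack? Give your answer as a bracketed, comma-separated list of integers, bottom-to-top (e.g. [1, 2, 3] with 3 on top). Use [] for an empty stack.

Answer: [9, -9]

Derivation:
After 'push 9': [9]
After 'push 16': [9, 16]
After 'mod': [9]
After 'dup': [9, 9]
After 'neg': [9, -9]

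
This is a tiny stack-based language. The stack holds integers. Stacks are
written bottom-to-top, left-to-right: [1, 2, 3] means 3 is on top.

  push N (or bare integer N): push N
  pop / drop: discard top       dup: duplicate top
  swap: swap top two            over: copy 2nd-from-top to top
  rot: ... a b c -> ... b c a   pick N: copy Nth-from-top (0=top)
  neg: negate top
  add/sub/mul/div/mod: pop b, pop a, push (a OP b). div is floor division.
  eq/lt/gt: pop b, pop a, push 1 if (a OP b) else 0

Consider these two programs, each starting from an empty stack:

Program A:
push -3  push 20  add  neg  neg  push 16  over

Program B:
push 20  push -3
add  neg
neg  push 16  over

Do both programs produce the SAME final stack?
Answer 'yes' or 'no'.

Answer: yes

Derivation:
Program A trace:
  After 'push -3': [-3]
  After 'push 20': [-3, 20]
  After 'add': [17]
  After 'neg': [-17]
  After 'neg': [17]
  After 'push 16': [17, 16]
  After 'over': [17, 16, 17]
Program A final stack: [17, 16, 17]

Program B trace:
  After 'push 20': [20]
  After 'push -3': [20, -3]
  After 'add': [17]
  After 'neg': [-17]
  After 'neg': [17]
  After 'push 16': [17, 16]
  After 'over': [17, 16, 17]
Program B final stack: [17, 16, 17]
Same: yes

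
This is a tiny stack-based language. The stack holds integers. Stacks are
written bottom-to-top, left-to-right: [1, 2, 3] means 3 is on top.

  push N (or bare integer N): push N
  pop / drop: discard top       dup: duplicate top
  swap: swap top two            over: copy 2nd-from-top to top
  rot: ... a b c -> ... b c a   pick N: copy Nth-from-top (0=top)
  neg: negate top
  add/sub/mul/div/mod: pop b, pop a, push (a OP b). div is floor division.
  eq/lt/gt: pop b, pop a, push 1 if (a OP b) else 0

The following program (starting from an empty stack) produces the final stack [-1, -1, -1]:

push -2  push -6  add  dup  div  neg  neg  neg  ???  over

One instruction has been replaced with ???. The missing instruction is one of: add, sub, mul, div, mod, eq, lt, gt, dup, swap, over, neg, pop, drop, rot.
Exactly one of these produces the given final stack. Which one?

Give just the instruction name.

Stack before ???: [-1]
Stack after ???:  [-1, -1]
The instruction that transforms [-1] -> [-1, -1] is: dup

Answer: dup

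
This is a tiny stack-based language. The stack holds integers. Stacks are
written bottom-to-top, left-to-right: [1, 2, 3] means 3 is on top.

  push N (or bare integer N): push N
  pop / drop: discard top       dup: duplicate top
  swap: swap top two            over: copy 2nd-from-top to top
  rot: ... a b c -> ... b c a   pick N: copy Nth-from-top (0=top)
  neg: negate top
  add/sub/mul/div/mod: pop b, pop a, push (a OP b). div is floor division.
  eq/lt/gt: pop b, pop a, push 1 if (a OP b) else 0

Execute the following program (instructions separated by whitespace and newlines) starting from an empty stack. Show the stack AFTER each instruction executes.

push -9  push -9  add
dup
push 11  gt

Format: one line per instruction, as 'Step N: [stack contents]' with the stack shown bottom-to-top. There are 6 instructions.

Step 1: [-9]
Step 2: [-9, -9]
Step 3: [-18]
Step 4: [-18, -18]
Step 5: [-18, -18, 11]
Step 6: [-18, 0]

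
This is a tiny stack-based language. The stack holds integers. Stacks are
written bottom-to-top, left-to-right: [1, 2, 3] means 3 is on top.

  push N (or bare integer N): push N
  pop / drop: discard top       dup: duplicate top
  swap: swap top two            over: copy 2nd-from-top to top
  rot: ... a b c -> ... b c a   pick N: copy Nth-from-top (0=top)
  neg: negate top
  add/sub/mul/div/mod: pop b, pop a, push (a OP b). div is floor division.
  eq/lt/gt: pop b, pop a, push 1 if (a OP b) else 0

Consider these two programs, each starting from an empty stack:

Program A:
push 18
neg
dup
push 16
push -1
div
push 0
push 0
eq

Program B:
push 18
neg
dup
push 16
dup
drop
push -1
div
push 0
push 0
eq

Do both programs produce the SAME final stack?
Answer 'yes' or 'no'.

Answer: yes

Derivation:
Program A trace:
  After 'push 18': [18]
  After 'neg': [-18]
  After 'dup': [-18, -18]
  After 'push 16': [-18, -18, 16]
  After 'push -1': [-18, -18, 16, -1]
  After 'div': [-18, -18, -16]
  After 'push 0': [-18, -18, -16, 0]
  After 'push 0': [-18, -18, -16, 0, 0]
  After 'eq': [-18, -18, -16, 1]
Program A final stack: [-18, -18, -16, 1]

Program B trace:
  After 'push 18': [18]
  After 'neg': [-18]
  After 'dup': [-18, -18]
  After 'push 16': [-18, -18, 16]
  After 'dup': [-18, -18, 16, 16]
  After 'drop': [-18, -18, 16]
  After 'push -1': [-18, -18, 16, -1]
  After 'div': [-18, -18, -16]
  After 'push 0': [-18, -18, -16, 0]
  After 'push 0': [-18, -18, -16, 0, 0]
  After 'eq': [-18, -18, -16, 1]
Program B final stack: [-18, -18, -16, 1]
Same: yes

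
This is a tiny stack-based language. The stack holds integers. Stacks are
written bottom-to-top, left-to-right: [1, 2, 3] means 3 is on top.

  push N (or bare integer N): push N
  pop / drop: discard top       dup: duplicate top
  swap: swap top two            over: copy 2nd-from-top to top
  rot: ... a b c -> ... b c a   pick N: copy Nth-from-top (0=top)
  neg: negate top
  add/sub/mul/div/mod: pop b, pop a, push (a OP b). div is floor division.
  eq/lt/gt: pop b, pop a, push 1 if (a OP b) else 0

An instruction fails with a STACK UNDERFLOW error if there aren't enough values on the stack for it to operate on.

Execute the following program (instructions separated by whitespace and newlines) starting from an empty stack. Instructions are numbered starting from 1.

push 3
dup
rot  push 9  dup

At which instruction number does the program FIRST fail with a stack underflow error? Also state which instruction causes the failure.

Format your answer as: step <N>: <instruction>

Step 1 ('push 3'): stack = [3], depth = 1
Step 2 ('dup'): stack = [3, 3], depth = 2
Step 3 ('rot'): needs 3 value(s) but depth is 2 — STACK UNDERFLOW

Answer: step 3: rot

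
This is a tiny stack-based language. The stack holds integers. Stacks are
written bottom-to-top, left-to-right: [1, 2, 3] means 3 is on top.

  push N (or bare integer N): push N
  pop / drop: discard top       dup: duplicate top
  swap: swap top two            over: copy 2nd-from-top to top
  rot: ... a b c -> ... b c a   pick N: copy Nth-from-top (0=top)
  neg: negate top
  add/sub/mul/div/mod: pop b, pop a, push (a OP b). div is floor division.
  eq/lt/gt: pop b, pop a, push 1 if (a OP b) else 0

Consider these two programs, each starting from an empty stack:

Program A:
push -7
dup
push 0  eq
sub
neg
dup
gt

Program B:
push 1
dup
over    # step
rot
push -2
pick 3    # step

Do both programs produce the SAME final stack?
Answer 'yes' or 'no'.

Program A trace:
  After 'push -7': [-7]
  After 'dup': [-7, -7]
  After 'push 0': [-7, -7, 0]
  After 'eq': [-7, 0]
  After 'sub': [-7]
  After 'neg': [7]
  After 'dup': [7, 7]
  After 'gt': [0]
Program A final stack: [0]

Program B trace:
  After 'push 1': [1]
  After 'dup': [1, 1]
  After 'over': [1, 1, 1]
  After 'rot': [1, 1, 1]
  After 'push -2': [1, 1, 1, -2]
  After 'pick 3': [1, 1, 1, -2, 1]
Program B final stack: [1, 1, 1, -2, 1]
Same: no

Answer: no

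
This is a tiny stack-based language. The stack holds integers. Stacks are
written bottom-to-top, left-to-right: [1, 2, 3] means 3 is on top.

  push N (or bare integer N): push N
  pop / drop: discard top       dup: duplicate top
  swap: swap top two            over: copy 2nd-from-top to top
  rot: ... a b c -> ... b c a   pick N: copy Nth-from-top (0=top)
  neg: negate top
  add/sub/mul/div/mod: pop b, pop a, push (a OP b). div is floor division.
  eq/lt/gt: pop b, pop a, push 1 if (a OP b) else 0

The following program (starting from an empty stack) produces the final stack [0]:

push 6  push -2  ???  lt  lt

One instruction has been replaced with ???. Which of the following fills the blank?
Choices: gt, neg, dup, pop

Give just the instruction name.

Stack before ???: [6, -2]
Stack after ???:  [6, -2, -2]
Checking each choice:
  gt: stack underflow (need 2, have 1)
  neg: stack underflow (need 2, have 1)
  dup: MATCH
  pop: stack underflow (need 2, have 1)


Answer: dup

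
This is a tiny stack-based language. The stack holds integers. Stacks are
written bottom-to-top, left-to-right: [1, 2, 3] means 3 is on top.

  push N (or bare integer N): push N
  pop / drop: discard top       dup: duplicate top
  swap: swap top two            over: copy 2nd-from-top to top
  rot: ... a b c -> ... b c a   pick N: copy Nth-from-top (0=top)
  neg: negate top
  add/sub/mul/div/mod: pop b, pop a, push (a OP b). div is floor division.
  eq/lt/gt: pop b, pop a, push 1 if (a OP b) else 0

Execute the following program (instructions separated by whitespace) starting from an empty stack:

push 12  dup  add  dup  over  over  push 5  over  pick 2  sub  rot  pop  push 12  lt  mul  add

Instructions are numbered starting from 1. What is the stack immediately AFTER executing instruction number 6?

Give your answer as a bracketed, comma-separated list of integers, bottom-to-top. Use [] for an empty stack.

Step 1 ('push 12'): [12]
Step 2 ('dup'): [12, 12]
Step 3 ('add'): [24]
Step 4 ('dup'): [24, 24]
Step 5 ('over'): [24, 24, 24]
Step 6 ('over'): [24, 24, 24, 24]

Answer: [24, 24, 24, 24]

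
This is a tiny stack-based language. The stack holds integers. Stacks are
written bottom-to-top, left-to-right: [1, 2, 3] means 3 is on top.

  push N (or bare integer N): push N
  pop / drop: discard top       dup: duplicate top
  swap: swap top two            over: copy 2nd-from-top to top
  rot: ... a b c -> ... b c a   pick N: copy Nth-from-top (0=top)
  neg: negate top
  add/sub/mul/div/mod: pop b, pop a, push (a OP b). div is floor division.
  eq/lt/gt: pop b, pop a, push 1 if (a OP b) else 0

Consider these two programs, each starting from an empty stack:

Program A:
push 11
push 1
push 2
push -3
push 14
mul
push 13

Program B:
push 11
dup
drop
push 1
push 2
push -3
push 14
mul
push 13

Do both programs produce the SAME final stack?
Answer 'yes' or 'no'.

Program A trace:
  After 'push 11': [11]
  After 'push 1': [11, 1]
  After 'push 2': [11, 1, 2]
  After 'push -3': [11, 1, 2, -3]
  After 'push 14': [11, 1, 2, -3, 14]
  After 'mul': [11, 1, 2, -42]
  After 'push 13': [11, 1, 2, -42, 13]
Program A final stack: [11, 1, 2, -42, 13]

Program B trace:
  After 'push 11': [11]
  After 'dup': [11, 11]
  After 'drop': [11]
  After 'push 1': [11, 1]
  After 'push 2': [11, 1, 2]
  After 'push -3': [11, 1, 2, -3]
  After 'push 14': [11, 1, 2, -3, 14]
  After 'mul': [11, 1, 2, -42]
  After 'push 13': [11, 1, 2, -42, 13]
Program B final stack: [11, 1, 2, -42, 13]
Same: yes

Answer: yes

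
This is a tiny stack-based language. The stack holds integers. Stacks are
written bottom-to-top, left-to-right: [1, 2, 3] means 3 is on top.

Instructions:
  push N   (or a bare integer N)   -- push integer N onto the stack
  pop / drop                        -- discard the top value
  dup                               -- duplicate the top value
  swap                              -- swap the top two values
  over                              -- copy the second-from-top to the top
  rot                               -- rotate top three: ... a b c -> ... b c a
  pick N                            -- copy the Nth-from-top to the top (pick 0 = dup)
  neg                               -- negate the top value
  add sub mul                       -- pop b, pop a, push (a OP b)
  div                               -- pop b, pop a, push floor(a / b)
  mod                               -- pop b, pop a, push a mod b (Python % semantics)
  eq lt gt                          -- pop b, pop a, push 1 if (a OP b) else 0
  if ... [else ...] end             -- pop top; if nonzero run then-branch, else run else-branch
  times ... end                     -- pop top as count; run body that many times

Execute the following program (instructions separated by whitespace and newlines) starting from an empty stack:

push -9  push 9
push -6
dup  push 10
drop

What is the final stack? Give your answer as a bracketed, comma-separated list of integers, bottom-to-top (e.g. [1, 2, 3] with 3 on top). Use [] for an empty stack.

Answer: [-9, 9, -6, -6]

Derivation:
After 'push -9': [-9]
After 'push 9': [-9, 9]
After 'push -6': [-9, 9, -6]
After 'dup': [-9, 9, -6, -6]
After 'push 10': [-9, 9, -6, -6, 10]
After 'drop': [-9, 9, -6, -6]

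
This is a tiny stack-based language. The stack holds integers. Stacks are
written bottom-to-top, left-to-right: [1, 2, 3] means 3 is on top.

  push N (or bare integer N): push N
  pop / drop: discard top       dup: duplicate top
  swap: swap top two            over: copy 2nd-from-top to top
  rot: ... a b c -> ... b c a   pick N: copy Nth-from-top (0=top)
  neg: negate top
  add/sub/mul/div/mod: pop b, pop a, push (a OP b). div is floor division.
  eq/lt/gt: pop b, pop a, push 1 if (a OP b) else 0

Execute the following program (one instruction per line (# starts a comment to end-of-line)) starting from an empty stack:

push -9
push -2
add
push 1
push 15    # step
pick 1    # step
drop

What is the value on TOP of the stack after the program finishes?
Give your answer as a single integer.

After 'push -9': [-9]
After 'push -2': [-9, -2]
After 'add': [-11]
After 'push 1': [-11, 1]
After 'push 15': [-11, 1, 15]
After 'pick 1': [-11, 1, 15, 1]
After 'drop': [-11, 1, 15]

Answer: 15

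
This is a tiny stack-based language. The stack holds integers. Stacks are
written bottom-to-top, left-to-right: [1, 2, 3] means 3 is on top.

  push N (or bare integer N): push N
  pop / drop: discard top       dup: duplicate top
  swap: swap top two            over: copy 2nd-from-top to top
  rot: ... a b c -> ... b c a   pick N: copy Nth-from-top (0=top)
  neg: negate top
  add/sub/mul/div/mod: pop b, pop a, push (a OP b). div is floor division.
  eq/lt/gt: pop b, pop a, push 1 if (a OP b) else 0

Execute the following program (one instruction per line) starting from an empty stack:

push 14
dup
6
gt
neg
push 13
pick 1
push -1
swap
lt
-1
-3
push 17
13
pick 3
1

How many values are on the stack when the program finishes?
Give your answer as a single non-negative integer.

After 'push 14': stack = [14] (depth 1)
After 'dup': stack = [14, 14] (depth 2)
After 'push 6': stack = [14, 14, 6] (depth 3)
After 'gt': stack = [14, 1] (depth 2)
After 'neg': stack = [14, -1] (depth 2)
After 'push 13': stack = [14, -1, 13] (depth 3)
After 'pick 1': stack = [14, -1, 13, -1] (depth 4)
After 'push -1': stack = [14, -1, 13, -1, -1] (depth 5)
After 'swap': stack = [14, -1, 13, -1, -1] (depth 5)
After 'lt': stack = [14, -1, 13, 0] (depth 4)
After 'push -1': stack = [14, -1, 13, 0, -1] (depth 5)
After 'push -3': stack = [14, -1, 13, 0, -1, -3] (depth 6)
After 'push 17': stack = [14, -1, 13, 0, -1, -3, 17] (depth 7)
After 'push 13': stack = [14, -1, 13, 0, -1, -3, 17, 13] (depth 8)
After 'pick 3': stack = [14, -1, 13, 0, -1, -3, 17, 13, -1] (depth 9)
After 'push 1': stack = [14, -1, 13, 0, -1, -3, 17, 13, -1, 1] (depth 10)

Answer: 10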